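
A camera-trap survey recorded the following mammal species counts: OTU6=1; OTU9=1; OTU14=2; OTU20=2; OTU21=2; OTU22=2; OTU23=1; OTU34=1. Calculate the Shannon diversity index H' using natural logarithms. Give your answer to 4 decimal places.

2.0228

Total N = 1+1+2+2+2+2+1+1 = 12, so the proportions are 0.083333, 0.083333, 0.166667, 0.166667, 0.166667, 0.166667, 0.083333, 0.083333 (working shown to 6 dp, full precision carried).
Each pᵢ ln pᵢ term: 0.083333×(-2.484907)=-0.207076, 0.083333×(-2.484907)=-0.207076, 0.166667×(-1.791759)=-0.298627, 0.166667×(-1.791759)=-0.298627, 0.166667×(-1.791759)=-0.298627, 0.166667×(-1.791759)=-0.298627, 0.083333×(-2.484907)=-0.207076, 0.083333×(-2.484907)=-0.207076.
Sum = -2.022809, so H' = 2.0228.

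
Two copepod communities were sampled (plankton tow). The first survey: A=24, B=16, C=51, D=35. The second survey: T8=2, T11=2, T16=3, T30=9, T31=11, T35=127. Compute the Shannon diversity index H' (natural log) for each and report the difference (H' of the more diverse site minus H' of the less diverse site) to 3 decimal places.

0.597

The first survey: N=126, proportions 0.1904762, 0.1269841, 0.4047619, 0.2777778, giving H' = 1.2998136 (working shown to 7 dp, full precision carried).
The second survey: N=154, proportions 0.012987, 0.012987, 0.0194805, 0.0584416, 0.0714286, 0.8246753, giving H' = 0.7029782.
Difference = |1.2998136 − 0.7029782| = 0.5968354, i.e. 0.597 to 3 decimal places.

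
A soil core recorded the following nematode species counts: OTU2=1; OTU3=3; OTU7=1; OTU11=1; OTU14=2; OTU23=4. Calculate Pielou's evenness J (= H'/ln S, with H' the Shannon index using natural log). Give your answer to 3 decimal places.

0.911

Total N = 1+3+1+1+2+4 = 12, so the proportions are 0.08333, 0.25, 0.08333, 0.08333, 0.16667, 0.33333 (working shown to 5 dp, full precision carried).
H' = −Σ pᵢ ln pᵢ = −((-0.20708) + (-0.34657) + (-0.20708) + (-0.20708) + (-0.29863) + (-0.36620)) = 1.63263.
With S = 6 species, ln S = 1.79176, so J = 1.63263/1.79176 = 0.91119, i.e. 0.911 to 3 decimal places.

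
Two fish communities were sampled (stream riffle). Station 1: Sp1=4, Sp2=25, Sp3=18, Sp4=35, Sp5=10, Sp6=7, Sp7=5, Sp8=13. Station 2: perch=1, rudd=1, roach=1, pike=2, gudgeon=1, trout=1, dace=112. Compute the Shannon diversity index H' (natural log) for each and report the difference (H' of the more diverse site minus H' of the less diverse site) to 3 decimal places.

Station 1: N=117, proportions 0.03419, 0.21368, 0.15385, 0.29915, 0.08547, 0.05983, 0.04274, 0.11111, giving H' = 1.85175 (working shown to 5 dp, full precision carried).
Station 2: N=119, proportions 0.0084, 0.0084, 0.0084, 0.01681, 0.0084, 0.0084, 0.94118, giving H' = 0.32653.
Difference = |1.85175 − 0.32653| = 1.52522, i.e. 1.525 to 3 decimal places.

1.525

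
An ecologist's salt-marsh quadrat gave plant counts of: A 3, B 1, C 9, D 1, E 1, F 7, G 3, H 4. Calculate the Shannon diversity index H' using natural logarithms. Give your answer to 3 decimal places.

1.797

Total N = 3+1+9+1+1+7+3+4 = 29, so the proportions are 0.10345, 0.03448, 0.31034, 0.03448, 0.03448, 0.24138, 0.10345, 0.13793 (working shown to 5 dp, full precision carried).
Each pᵢ ln pᵢ term: 0.10345×(-2.26868)=-0.23469, 0.03448×(-3.36730)=-0.11611, 0.31034×(-1.17007)=-0.36313, 0.03448×(-3.36730)=-0.11611, 0.03448×(-3.36730)=-0.11611, 0.24138×(-1.42139)=-0.34309, 0.10345×(-2.26868)=-0.23469, 0.13793×(-1.98100)=-0.27324.
Sum = -1.79718, so H' = 1.797.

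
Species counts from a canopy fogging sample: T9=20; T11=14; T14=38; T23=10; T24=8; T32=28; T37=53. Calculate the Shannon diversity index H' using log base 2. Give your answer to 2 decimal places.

2.54

Total N = 20+14+38+10+8+28+53 = 171, so the proportions are 0.117, 0.0819, 0.2222, 0.0585, 0.0468, 0.1637, 0.3099 (working shown to 4 dp, full precision carried).
Each pᵢ log₂ pᵢ term: 0.117×(-3.0959)=-0.3621, 0.0819×(-3.6105)=-0.2956, 0.2222×(-2.1699)=-0.4822, 0.0585×(-4.0959)=-0.2395, 0.0468×(-4.4179)=-0.2067, 0.1637×(-2.6105)=-0.4274, 0.3099×(-1.6899)=-0.5238.
Sum = -2.5373, so H' = 2.54.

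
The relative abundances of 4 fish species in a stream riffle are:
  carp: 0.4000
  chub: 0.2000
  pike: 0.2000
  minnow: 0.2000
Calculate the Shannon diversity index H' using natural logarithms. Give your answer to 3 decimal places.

1.332

Each pᵢ ln pᵢ term (working shown to 5 dp, full precision carried): 0.4×(-0.91629)=-0.36652, 0.2×(-1.60944)=-0.32189, 0.2×(-1.60944)=-0.32189, 0.2×(-1.60944)=-0.32189.
Sum = -1.33218, so H' = 1.332.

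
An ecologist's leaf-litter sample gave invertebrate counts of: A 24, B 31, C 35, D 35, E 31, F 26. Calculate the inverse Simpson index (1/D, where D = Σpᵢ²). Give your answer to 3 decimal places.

Total N = 24+31+35+35+31+26 = 182, so the proportions are 0.1318681, 0.1703297, 0.1923077, 0.1923077, 0.1703297, 0.1428571 (working shown to 7 dp, full precision carried).
D = 0.1318681² + 0.1703297² + 0.1923077² + 0.1923077² + 0.1703297² + 0.1428571² = 0.0173892 + 0.0290122 + 0.0369822 + 0.0369822 + 0.0290122 + 0.0204082 = 0.1697863.
So 1/D = 5.88976, i.e. 5.890 to 3 decimal places.

5.890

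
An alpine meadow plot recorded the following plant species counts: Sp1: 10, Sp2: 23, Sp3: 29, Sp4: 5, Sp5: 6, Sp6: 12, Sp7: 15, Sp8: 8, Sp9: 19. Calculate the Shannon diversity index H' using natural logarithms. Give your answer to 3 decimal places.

Total N = 10+23+29+5+6+12+15+8+19 = 127, so the proportions are 0.07874, 0.1811, 0.22835, 0.03937, 0.04724, 0.09449, 0.11811, 0.06299, 0.14961 (working shown to 5 dp, full precision carried).
Each pᵢ ln pᵢ term: 0.07874×(-2.54160)=-0.20013, 0.1811×(-1.70869)=-0.30945, 0.22835×(-1.47689)=-0.33724, 0.03937×(-3.23475)=-0.12735, 0.04724×(-3.05243)=-0.14421, 0.09449×(-2.35928)=-0.22292, 0.11811×(-2.13614)=-0.25230, 0.06299×(-2.76475)=-0.17416, 0.14961×(-1.89975)=-0.28421.
Sum = -2.05197, so H' = 2.052.

2.052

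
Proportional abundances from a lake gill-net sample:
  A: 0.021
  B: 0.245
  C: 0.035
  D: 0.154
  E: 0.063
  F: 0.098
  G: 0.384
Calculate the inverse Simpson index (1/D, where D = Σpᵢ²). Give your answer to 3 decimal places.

D = 0.021² + 0.245² + 0.035² + 0.154² + 0.063² + 0.098² + 0.384² = 0.0004410 + 0.0600250 + 0.0012250 + 0.0237160 + 0.0039690 + 0.0096040 + 0.1474560 = 0.2464360 (working shown to 7 dp, full precision carried).
So 1/D = 4.05785, i.e. 4.058 to 3 decimal places.

4.058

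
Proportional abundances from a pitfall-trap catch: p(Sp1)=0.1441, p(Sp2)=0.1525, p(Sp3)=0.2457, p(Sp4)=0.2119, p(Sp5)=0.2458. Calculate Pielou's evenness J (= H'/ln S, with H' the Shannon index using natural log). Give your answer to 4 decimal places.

H' = −Σ pᵢ ln pᵢ = −((-0.279157) + (-0.286790) + (-0.344875) + (-0.328793) + (-0.344916)) = 1.584531 (working shown to 6 dp, full precision carried).
With S = 5 species, ln S = 1.609438, so J = 1.584531/1.609438 = 0.984525, i.e. 0.9845 to 4 decimal places.

0.9845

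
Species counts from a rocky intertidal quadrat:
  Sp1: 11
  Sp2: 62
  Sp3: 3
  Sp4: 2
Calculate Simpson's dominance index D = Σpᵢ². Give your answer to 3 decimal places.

Total N = 11+62+3+2 = 78, so the proportions are 0.14103, 0.79487, 0.03846, 0.02564 (working shown to 5 dp, full precision carried).
D = 0.14103² + 0.79487² + 0.03846² + 0.02564² = 0.01989 + 0.63182 + 0.00148 + 0.00066 = 0.65385.
To 3 decimal places, D = 0.654.

0.654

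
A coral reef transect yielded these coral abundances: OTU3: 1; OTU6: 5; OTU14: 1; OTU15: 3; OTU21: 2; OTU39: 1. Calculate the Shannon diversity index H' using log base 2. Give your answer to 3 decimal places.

2.288

Total N = 1+5+1+3+2+1 = 13, so the proportions are 0.07692, 0.38462, 0.07692, 0.23077, 0.15385, 0.07692 (working shown to 5 dp, full precision carried).
Each pᵢ log₂ pᵢ term: 0.07692×(-3.70044)=-0.28465, 0.38462×(-1.37851)=-0.53020, 0.07692×(-3.70044)=-0.28465, 0.23077×(-2.11548)=-0.48819, 0.15385×(-2.70044)=-0.41545, 0.07692×(-3.70044)=-0.28465.
Sum = -2.28778, so H' = 2.288.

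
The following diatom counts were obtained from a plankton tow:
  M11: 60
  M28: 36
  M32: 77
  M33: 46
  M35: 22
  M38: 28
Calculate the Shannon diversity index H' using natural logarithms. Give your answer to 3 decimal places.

1.704

Total N = 60+36+77+46+22+28 = 269, so the proportions are 0.22305, 0.13383, 0.28625, 0.171, 0.08178, 0.10409 (working shown to 5 dp, full precision carried).
Each pᵢ ln pᵢ term: 0.22305×(-1.50037)=-0.33465, 0.13383×(-2.01119)=-0.26916, 0.28625×(-1.25091)=-0.35807, 0.171×(-1.76607)=-0.30200, 0.08178×(-2.50367)=-0.20476, 0.10409×(-2.26251)=-0.23550.
Sum = -1.70414, so H' = 1.704.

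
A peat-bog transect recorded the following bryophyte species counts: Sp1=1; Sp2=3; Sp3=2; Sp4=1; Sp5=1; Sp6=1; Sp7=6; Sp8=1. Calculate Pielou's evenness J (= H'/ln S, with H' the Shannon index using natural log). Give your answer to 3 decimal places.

Total N = 1+3+2+1+1+1+6+1 = 16, so the proportions are 0.0625, 0.1875, 0.125, 0.0625, 0.0625, 0.0625, 0.375, 0.0625 (working shown to 5 dp, full precision carried).
H' = −Σ pᵢ ln pᵢ = −((-0.17329) + (-0.31387) + (-0.25993) + (-0.17329) + (-0.17329) + (-0.17329) + (-0.36781) + (-0.17329)) = 1.80805.
With S = 8 species, ln S = 2.07944, so J = 1.80805/2.07944 = 0.86949, i.e. 0.869 to 3 decimal places.

0.869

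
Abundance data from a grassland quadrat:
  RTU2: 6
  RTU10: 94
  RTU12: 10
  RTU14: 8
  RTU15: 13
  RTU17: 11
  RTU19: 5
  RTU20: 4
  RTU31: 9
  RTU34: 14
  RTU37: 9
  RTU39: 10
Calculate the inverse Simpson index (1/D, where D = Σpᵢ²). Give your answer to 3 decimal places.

Total N = 6+94+10+8+13+11+5+4+9+14+9+10 = 193, so the proportions are 0.0310881, 0.4870466, 0.0518135, 0.0414508, 0.0673575, 0.0569948, 0.0259067, 0.0207254, 0.0466321, 0.0725389, 0.0466321, 0.0518135 (working shown to 7 dp, full precision carried).
D = 0.0310881² + 0.4870466² + 0.0518135² + 0.0414508² + 0.0673575² + 0.0569948² + 0.0259067² + 0.0207254² + 0.0466321² + 0.0725389² + 0.0466321² + 0.0518135² = 0.0009665 + 0.2372144 + 0.0026846 + 0.0017182 + 0.0045370 + 0.0032484 + 0.0006712 + 0.0004295 + 0.0021746 + 0.0052619 + 0.0021746 + 0.0026846 = 0.2637655.
So 1/D = 3.79125, i.e. 3.791 to 3 decimal places.

3.791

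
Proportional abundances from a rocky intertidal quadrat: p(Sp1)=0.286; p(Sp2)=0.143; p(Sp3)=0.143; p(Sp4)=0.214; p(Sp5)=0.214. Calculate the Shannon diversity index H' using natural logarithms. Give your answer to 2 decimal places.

1.57

Each pᵢ ln pᵢ term (working shown to 4 dp, full precision carried): 0.286×(-1.2518)=-0.3580, 0.143×(-1.9449)=-0.2781, 0.143×(-1.9449)=-0.2781, 0.214×(-1.5418)=-0.3299, 0.214×(-1.5418)=-0.3299.
Sum = -1.5741, so H' = 1.57.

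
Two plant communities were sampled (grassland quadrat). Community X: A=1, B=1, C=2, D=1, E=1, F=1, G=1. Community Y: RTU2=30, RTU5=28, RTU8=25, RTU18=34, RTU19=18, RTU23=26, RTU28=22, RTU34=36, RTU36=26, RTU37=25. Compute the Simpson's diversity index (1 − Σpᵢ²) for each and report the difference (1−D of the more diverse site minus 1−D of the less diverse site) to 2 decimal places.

Community X: N=8, proportions 0.125, 0.125, 0.25, 0.125, 0.125, 0.125, 0.125, giving 1−D = 0.8438 (working shown to 4 dp, full precision carried).
Community Y: N=270, proportions 0.1111, 0.1037, 0.0926, 0.1259, 0.0667, 0.0963, 0.0815, 0.1333, 0.0963, 0.0926, giving 1−D = 0.8965.
Difference = |0.8438 − 0.8965| = 0.0527, i.e. 0.05 to 2 decimal places.

0.05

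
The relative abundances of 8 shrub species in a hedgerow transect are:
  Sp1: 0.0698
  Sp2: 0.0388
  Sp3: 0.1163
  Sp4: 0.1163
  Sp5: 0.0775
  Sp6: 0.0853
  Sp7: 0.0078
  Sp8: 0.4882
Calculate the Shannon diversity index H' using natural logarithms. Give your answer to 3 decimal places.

Each pᵢ ln pᵢ term (working shown to 5 dp, full precision carried): 0.0698×(-2.66212)=-0.18582, 0.0388×(-3.24934)=-0.12607, 0.1163×(-2.15158)=-0.25023, 0.1163×(-2.15158)=-0.25023, 0.0775×(-2.55748)=-0.19820, 0.0853×(-2.46158)=-0.20997, 0.0078×(-4.85363)=-0.03786, 0.4882×(-0.71703)=-0.35005.
Sum = -1.60844, so H' = 1.608.

1.608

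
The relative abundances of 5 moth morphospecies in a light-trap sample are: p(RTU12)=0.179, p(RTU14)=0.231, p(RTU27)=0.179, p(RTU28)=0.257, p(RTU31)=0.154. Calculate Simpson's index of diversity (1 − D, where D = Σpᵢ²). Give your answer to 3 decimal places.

D = 0.179² + 0.231² + 0.179² + 0.257² + 0.154² = 0.03204 + 0.05336 + 0.03204 + 0.06605 + 0.02372 = 0.20721 (working shown to 5 dp, full precision carried).
So 1 − D = 0.79279, i.e. 0.793 to 3 decimal places.

0.793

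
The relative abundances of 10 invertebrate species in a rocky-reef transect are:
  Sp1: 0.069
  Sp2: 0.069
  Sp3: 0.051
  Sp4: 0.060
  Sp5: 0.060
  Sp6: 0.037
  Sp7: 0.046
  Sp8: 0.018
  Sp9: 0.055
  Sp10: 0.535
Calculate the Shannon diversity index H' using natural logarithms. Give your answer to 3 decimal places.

Each pᵢ ln pᵢ term (working shown to 5 dp, full precision carried): 0.069×(-2.67365)=-0.18448, 0.069×(-2.67365)=-0.18448, 0.051×(-2.97593)=-0.15177, 0.06×(-2.81341)=-0.16880, 0.06×(-2.81341)=-0.16880, 0.037×(-3.29684)=-0.12198, 0.046×(-3.07911)=-0.14164, 0.018×(-4.01738)=-0.07231, 0.055×(-2.90042)=-0.15952, 0.535×(-0.62549)=-0.33464.
Sum = -1.68844, so H' = 1.688.

1.688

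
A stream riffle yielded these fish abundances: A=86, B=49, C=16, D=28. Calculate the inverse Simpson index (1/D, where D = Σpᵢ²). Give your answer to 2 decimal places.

Total N = 86+49+16+28 = 179, so the proportions are 0.48045, 0.27374, 0.08939, 0.15642 (working shown to 5 dp, full precision carried).
D = 0.48045² + 0.27374² + 0.08939² + 0.15642² = 0.23083 + 0.07494 + 0.00799 + 0.02447 = 0.33822.
So 1/D = 2.9566, i.e. 2.96 to 2 decimal places.

2.96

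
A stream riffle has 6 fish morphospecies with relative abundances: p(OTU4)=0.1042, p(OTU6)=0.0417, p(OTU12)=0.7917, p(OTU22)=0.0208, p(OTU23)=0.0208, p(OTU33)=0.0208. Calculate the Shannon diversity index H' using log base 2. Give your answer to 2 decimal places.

1.15

Each pᵢ log₂ pᵢ term (working shown to 4 dp, full precision carried): 0.1042×(-3.2626)=-0.3400, 0.0417×(-4.5838)=-0.1911, 0.7917×(-0.3370)=-0.2668, 0.0208×(-5.5873)=-0.1162, 0.0208×(-5.5873)=-0.1162, 0.0208×(-5.5873)=-0.1162.
Sum = -1.1465, so H' = 1.15.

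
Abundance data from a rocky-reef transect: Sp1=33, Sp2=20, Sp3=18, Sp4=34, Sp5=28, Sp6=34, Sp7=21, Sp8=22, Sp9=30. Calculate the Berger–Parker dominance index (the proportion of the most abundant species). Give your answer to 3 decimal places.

0.142

Total N = 33+20+18+34+28+34+21+22+30 = 240, so the proportions are 0.1375, 0.08333, 0.075, 0.14167, 0.11667, 0.14167, 0.0875, 0.09167, 0.125 (working shown to 5 dp, full precision carried).
The largest proportion is 0.14167, i.e. d = 0.142 to 3 decimal places.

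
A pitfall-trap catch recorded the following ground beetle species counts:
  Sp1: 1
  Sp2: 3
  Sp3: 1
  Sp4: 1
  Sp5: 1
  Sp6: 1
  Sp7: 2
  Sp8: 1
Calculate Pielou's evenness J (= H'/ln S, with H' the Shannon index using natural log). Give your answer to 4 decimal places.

Total N = 1+3+1+1+1+1+2+1 = 11, so the proportions are 0.0909091, 0.2727273, 0.0909091, 0.0909091, 0.0909091, 0.0909091, 0.1818182, 0.0909091 (working shown to 7 dp, full precision carried).
H' = −Σ pᵢ ln pᵢ = −((-0.2179905) + (-0.3543499) + (-0.2179905) + (-0.2179905) + (-0.2179905) + (-0.2179905) + (-0.3099542) + (-0.2179905)) = 1.9722470.
With S = 8 species, ln S = 2.0794415, so J = 1.9722470/2.0794415 = 0.9484503, i.e. 0.9485 to 4 decimal places.

0.9485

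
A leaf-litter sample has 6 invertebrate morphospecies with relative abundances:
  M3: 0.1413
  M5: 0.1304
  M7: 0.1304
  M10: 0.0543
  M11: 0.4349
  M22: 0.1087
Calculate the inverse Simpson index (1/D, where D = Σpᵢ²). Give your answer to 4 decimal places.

3.8778

D = 0.1413² + 0.1304² + 0.1304² + 0.0543² + 0.4349² + 0.1087² = 0.01996569 + 0.01700416 + 0.01700416 + 0.00294849 + 0.18913801 + 0.01181569 = 0.25787620 (working shown to 8 dp, full precision carried).
So 1/D = 3.877830, i.e. 3.8778 to 4 decimal places.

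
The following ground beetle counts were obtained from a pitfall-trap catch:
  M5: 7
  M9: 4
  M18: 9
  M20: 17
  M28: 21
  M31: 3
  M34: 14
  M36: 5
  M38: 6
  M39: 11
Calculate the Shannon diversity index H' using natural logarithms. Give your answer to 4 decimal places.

2.1370

Total N = 7+4+9+17+21+3+14+5+6+11 = 97, so the proportions are 0.072165, 0.041237, 0.092784, 0.175258, 0.216495, 0.030928, 0.14433, 0.051546, 0.061856, 0.113402 (working shown to 6 dp, full precision carried).
Each pᵢ ln pᵢ term: 0.072165×(-2.628801)=-0.189707, 0.041237×(-3.188417)=-0.131481, 0.092784×(-2.377486)=-0.220592, 0.175258×(-1.741498)=-0.305211, 0.216495×(-1.530189)=-0.331278, 0.030928×(-3.476099)=-0.107508, 0.14433×(-1.935654)=-0.279373, 0.051546×(-2.965273)=-0.152849, 0.061856×(-2.782952)=-0.172141, 0.113402×(-2.176816)=-0.246855.
Sum = -2.136995, so H' = 2.1370.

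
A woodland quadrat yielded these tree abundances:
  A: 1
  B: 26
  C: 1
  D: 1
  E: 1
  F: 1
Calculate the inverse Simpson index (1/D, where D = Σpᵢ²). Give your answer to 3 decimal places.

1.411

Total N = 1+26+1+1+1+1 = 31, so the proportions are 0.032258, 0.83871, 0.032258, 0.032258, 0.032258, 0.032258 (working shown to 6 dp, full precision carried).
D = 0.032258² + 0.83871² + 0.032258² + 0.032258² + 0.032258² + 0.032258² = 0.001041 + 0.703434 + 0.001041 + 0.001041 + 0.001041 + 0.001041 = 0.708637.
So 1/D = 1.41116, i.e. 1.411 to 3 decimal places.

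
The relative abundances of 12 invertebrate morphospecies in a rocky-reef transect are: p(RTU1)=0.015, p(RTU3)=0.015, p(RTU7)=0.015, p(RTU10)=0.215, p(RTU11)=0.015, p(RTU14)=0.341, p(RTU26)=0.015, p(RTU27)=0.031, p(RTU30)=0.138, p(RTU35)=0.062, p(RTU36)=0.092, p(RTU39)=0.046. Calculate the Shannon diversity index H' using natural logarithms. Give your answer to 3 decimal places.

1.927

Each pᵢ ln pᵢ term (working shown to 5 dp, full precision carried): 0.015×(-4.19971)=-0.06300, 0.015×(-4.19971)=-0.06300, 0.015×(-4.19971)=-0.06300, 0.215×(-1.53712)=-0.33048, 0.015×(-4.19971)=-0.06300, 0.341×(-1.07587)=-0.36687, 0.015×(-4.19971)=-0.06300, 0.031×(-3.47377)=-0.10769, 0.138×(-1.98050)=-0.27331, 0.062×(-2.78062)=-0.17240, 0.092×(-2.38597)=-0.21951, 0.046×(-3.07911)=-0.14164.
Sum = -1.92687, so H' = 1.927.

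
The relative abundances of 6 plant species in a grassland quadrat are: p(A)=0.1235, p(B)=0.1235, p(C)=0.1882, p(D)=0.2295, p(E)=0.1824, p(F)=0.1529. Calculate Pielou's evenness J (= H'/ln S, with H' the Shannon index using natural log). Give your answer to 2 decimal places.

0.99

H' = −Σ pᵢ ln pᵢ = −((-0.2583) + (-0.2583) + (-0.3143) + (-0.3378) + (-0.3104) + (-0.2871)) = 1.7662 (working shown to 4 dp, full precision carried).
With S = 6 species, ln S = 1.7918, so J = 1.7662/1.7918 = 0.9858, i.e. 0.99 to 2 decimal places.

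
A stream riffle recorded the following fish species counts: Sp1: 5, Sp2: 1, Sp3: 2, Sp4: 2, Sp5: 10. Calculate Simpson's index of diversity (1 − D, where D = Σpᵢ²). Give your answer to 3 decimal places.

0.665

Total N = 5+1+2+2+10 = 20, so the proportions are 0.25, 0.05, 0.1, 0.1, 0.5 (working shown to 5 dp, full precision carried).
D = 0.25² + 0.05² + 0.1² + 0.1² + 0.5² = 0.06250 + 0.00250 + 0.01000 + 0.01000 + 0.25000 = 0.33500.
So 1 − D = 0.66500, i.e. 0.665 to 3 decimal places.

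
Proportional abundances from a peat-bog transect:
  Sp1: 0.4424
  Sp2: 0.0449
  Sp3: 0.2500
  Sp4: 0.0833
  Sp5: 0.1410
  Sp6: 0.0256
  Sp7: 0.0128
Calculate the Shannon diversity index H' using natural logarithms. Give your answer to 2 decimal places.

Each pᵢ ln pᵢ term (working shown to 4 dp, full precision carried): 0.4424×(-0.8155)=-0.3608, 0.0449×(-3.1033)=-0.1393, 0.25×(-1.3863)=-0.3466, 0.0833×(-2.4853)=-0.2070, 0.141×(-1.9590)=-0.2762, 0.0256×(-3.6652)=-0.0938, 0.0128×(-4.3583)=-0.0558.
Sum = -1.4796, so H' = 1.48.

1.48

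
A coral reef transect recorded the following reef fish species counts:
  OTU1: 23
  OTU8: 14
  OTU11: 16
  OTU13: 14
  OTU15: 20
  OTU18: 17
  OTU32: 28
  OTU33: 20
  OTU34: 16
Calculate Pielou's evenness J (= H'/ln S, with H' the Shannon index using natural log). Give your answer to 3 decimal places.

0.988

Total N = 23+14+16+14+20+17+28+20+16 = 168, so the proportions are 0.1369, 0.08333, 0.09524, 0.08333, 0.11905, 0.10119, 0.16667, 0.11905, 0.09524 (working shown to 5 dp, full precision carried).
H' = −Σ pᵢ ln pᵢ = −((-0.27223) + (-0.20708) + (-0.22394) + (-0.20708) + (-0.25336) + (-0.23180) + (-0.29863) + (-0.25336) + (-0.22394)) = 2.17141.
With S = 9 species, ln S = 2.19722, so J = 2.17141/2.19722 = 0.98825, i.e. 0.988 to 3 decimal places.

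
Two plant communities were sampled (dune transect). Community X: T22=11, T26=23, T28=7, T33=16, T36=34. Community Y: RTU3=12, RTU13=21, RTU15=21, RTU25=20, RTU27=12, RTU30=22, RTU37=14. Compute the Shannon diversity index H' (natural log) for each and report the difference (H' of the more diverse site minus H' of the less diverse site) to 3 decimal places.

0.442

Community X: N=91, proportions 0.1208791, 0.2527473, 0.0769231, 0.1758242, 0.3736264, giving H' = 1.4738017 (working shown to 7 dp, full precision carried).
Community Y: N=122, proportions 0.0983607, 0.1721311, 0.1721311, 0.1639344, 0.0983607, 0.1803279, 0.1147541, giving H' = 1.9157253.
Difference = |1.4738017 − 1.9157253| = 0.4419236, i.e. 0.442 to 3 decimal places.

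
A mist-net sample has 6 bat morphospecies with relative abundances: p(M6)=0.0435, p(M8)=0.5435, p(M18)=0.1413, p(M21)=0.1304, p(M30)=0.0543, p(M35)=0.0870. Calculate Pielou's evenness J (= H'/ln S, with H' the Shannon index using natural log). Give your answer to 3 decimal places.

0.770

H' = −Σ pᵢ ln pᵢ = −((-0.13637) + (-0.33139) + (-0.27651) + (-0.26564) + (-0.15819) + (-0.21244)) = 1.38054 (working shown to 5 dp, full precision carried).
With S = 6 species, ln S = 1.79176, so J = 1.38054/1.79176 = 0.77049, i.e. 0.770 to 3 decimal places.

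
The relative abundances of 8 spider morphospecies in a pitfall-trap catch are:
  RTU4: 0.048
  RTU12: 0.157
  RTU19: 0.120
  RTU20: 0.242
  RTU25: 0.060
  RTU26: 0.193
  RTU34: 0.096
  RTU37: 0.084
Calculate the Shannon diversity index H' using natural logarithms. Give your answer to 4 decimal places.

Each pᵢ ln pᵢ term (working shown to 6 dp, full precision carried): 0.048×(-3.036554)=-0.145755, 0.157×(-1.851509)=-0.290687, 0.12×(-2.120264)=-0.254432, 0.242×(-1.418818)=-0.343354, 0.06×(-2.813411)=-0.168805, 0.193×(-1.645065)=-0.317498, 0.096×(-2.343407)=-0.224967, 0.084×(-2.476938)=-0.208063.
Sum = -1.953559, so H' = 1.9536.

1.9536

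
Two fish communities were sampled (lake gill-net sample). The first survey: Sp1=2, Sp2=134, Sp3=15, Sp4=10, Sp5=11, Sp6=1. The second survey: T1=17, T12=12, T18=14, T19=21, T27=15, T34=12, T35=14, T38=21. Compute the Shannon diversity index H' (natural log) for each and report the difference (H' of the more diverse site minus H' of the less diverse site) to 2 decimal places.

The first survey: N=173, proportions 0.0116, 0.7746, 0.0867, 0.0578, 0.0636, 0.0058, giving H' = 0.8312 (working shown to 4 dp, full precision carried).
The second survey: N=126, proportions 0.1349, 0.0952, 0.1111, 0.1667, 0.119, 0.0952, 0.1111, 0.1667, giving H' = 2.0570.
Difference = |0.8312 − 2.0570| = 1.2258, i.e. 1.23 to 2 decimal places.

1.23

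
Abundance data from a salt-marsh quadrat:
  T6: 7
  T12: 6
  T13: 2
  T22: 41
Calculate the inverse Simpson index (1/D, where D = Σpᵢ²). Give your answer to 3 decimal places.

1.772

Total N = 7+6+2+41 = 56, so the proportions are 0.125, 0.107143, 0.035714, 0.732143 (working shown to 6 dp, full precision carried).
D = 0.125² + 0.107143² + 0.035714² + 0.732143² = 0.015625 + 0.011480 + 0.001276 + 0.536033 = 0.564413.
So 1/D = 1.77175, i.e. 1.772 to 3 decimal places.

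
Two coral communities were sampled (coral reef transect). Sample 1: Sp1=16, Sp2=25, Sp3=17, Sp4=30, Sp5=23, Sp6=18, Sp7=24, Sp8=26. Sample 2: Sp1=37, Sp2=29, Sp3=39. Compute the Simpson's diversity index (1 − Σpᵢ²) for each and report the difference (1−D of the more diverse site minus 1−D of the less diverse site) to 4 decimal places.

0.2081

Sample 1: N=179, proportions 0.089385, 0.139665, 0.094972, 0.167598, 0.128492, 0.100559, 0.134078, 0.145251, giving 1−D = 0.869698 (working shown to 6 dp, full precision carried).
Sample 2: N=105, proportions 0.352381, 0.27619, 0.371429, giving 1−D = 0.661587.
Difference = |0.869698 − 0.661587| = 0.208111, i.e. 0.2081 to 4 decimal places.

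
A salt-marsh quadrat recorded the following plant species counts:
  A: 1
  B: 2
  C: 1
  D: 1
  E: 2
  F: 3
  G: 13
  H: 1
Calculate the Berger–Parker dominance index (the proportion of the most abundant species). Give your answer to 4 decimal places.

Total N = 1+2+1+1+2+3+13+1 = 24, so the proportions are 0.041667, 0.083333, 0.041667, 0.041667, 0.083333, 0.125, 0.541667, 0.041667 (working shown to 6 dp, full precision carried).
The largest proportion is 0.541667, i.e. d = 0.5417 to 4 decimal places.

0.5417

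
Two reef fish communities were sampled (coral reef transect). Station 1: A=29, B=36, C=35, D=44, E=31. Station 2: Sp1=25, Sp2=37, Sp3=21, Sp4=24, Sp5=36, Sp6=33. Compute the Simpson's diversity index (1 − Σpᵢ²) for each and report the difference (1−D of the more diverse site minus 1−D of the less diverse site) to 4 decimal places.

0.0302

Station 1: N=175, proportions 0.1657143, 0.2057143, 0.2, 0.2514286, 0.1771429, giving 1−D = 0.7956245 (working shown to 7 dp, full precision carried).
Station 2: N=176, proportions 0.1420455, 0.2102273, 0.1193182, 0.1363636, 0.2045455, 0.1875, giving 1−D = 0.8258006.
Difference = |0.7956245 − 0.8258006| = 0.0301761, i.e. 0.0302 to 4 decimal places.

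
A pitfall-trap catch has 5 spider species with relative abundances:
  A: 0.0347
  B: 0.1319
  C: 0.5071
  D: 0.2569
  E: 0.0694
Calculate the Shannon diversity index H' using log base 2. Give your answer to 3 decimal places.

Each pᵢ log₂ pᵢ term (working shown to 5 dp, full precision carried): 0.0347×(-4.84892)=-0.16826, 0.1319×(-2.92248)=-0.38548, 0.5071×(-0.97966)=-0.49678, 0.2569×(-1.96072)=-0.50371, 0.0694×(-3.84892)=-0.26712.
Sum = -1.82134, so H' = 1.821.

1.821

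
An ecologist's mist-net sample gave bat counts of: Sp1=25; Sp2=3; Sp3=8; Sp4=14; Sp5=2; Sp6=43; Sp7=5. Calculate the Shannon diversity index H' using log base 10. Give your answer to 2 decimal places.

0.66

Total N = 25+3+8+14+2+43+5 = 100, so the proportions are 0.25, 0.03, 0.08, 0.14, 0.02, 0.43, 0.05 (working shown to 4 dp, full precision carried).
Each pᵢ log₁₀ pᵢ term: 0.25×(-0.6021)=-0.1505, 0.03×(-1.5229)=-0.0457, 0.08×(-1.0969)=-0.0878, 0.14×(-0.8539)=-0.1195, 0.02×(-1.6990)=-0.0340, 0.43×(-0.3665)=-0.1576, 0.05×(-1.3010)=-0.0651.
Sum = -0.6601, so H' = 0.66.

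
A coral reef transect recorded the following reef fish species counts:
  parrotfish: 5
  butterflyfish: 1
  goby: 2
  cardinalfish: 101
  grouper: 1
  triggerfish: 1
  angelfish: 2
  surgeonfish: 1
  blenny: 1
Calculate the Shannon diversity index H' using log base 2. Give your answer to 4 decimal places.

0.8621

Total N = 5+1+2+101+1+1+2+1+1 = 115, so the proportions are 0.043478, 0.008696, 0.017391, 0.878261, 0.008696, 0.008696, 0.017391, 0.008696, 0.008696 (working shown to 6 dp, full precision carried).
Each pᵢ log₂ pᵢ term: 0.043478×(-4.523562)=-0.196677, 0.008696×(-6.845490)=-0.059526, 0.017391×(-5.845490)=-0.101661, 0.878261×(-0.187279)=-0.164479, 0.008696×(-6.845490)=-0.059526, 0.008696×(-6.845490)=-0.059526, 0.017391×(-5.845490)=-0.101661, 0.008696×(-6.845490)=-0.059526, 0.008696×(-6.845490)=-0.059526.
Sum = -0.862107, so H' = 0.8621.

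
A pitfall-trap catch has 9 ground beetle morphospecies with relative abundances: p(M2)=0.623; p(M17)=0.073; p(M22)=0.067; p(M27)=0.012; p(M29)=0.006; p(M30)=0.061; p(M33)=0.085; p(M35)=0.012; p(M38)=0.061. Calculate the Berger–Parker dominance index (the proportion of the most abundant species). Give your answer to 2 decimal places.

0.62

The largest proportion is 0.623, i.e. d = 0.62 to 2 decimal places.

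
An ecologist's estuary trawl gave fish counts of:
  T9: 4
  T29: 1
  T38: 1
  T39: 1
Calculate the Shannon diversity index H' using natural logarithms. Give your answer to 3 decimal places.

Total N = 4+1+1+1 = 7, so the proportions are 0.57143, 0.14286, 0.14286, 0.14286 (working shown to 5 dp, full precision carried).
Each pᵢ ln pᵢ term: 0.57143×(-0.55962)=-0.31978, 0.14286×(-1.94591)=-0.27799, 0.14286×(-1.94591)=-0.27799, 0.14286×(-1.94591)=-0.27799.
Sum = -1.15374, so H' = 1.154.

1.154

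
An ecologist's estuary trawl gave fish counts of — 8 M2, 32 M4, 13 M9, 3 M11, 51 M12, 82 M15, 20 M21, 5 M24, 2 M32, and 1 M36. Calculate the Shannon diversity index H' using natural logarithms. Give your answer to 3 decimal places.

Total N = 8+32+13+3+51+82+20+5+2+1 = 217, so the proportions are 0.03687, 0.14747, 0.05991, 0.01382, 0.23502, 0.37788, 0.09217, 0.02304, 0.00922, 0.00461 (working shown to 5 dp, full precision carried).
Each pᵢ ln pᵢ term: 0.03687×(-3.30046)=-0.12168, 0.14747×(-1.91416)=-0.28227, 0.05991×(-2.81495)=-0.16864, 0.01382×(-4.28129)=-0.05919, 0.23502×(-1.44807)=-0.34033, 0.37788×(-0.97318)=-0.36774, 0.09217×(-2.38417)=-0.21974, 0.02304×(-3.77046)=-0.08688, 0.00922×(-4.68675)=-0.04320, 0.00461×(-5.37990)=-0.02479.
Sum = -1.71445, so H' = 1.714.

1.714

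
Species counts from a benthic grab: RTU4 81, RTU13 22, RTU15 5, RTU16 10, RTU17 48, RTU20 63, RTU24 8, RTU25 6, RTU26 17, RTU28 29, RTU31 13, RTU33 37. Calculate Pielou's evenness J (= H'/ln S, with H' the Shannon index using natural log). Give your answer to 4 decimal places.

0.8702

Total N = 81+22+5+10+48+63+8+6+17+29+13+37 = 339, so the proportions are 0.238938, 0.064897, 0.014749, 0.029499, 0.141593, 0.185841, 0.023599, 0.017699, 0.050147, 0.085546, 0.038348, 0.109145 (working shown to 6 dp, full precision carried).
H' = −Σ pᵢ ln pᵢ = −((-0.342052) + (-0.177490) + (-0.062191) + (-0.103936) + (-0.276786) + (-0.312745) + (-0.088414) + (-0.071402) + (-0.150081) + (-0.210332) + (-0.125055) + (-0.241764)) = 2.162248.
With S = 12 species, ln S = 2.484907, so J = 2.162248/2.484907 = 0.870152, i.e. 0.8702 to 4 decimal places.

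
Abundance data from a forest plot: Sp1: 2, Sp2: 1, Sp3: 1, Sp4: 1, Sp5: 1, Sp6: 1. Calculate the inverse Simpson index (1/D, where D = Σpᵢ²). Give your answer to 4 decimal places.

5.4444

Total N = 2+1+1+1+1+1 = 7, so the proportions are 0.28571429, 0.14285714, 0.14285714, 0.14285714, 0.14285714, 0.14285714 (working shown to 8 dp, full precision carried).
D = 0.28571429² + 0.14285714² + 0.14285714² + 0.14285714² + 0.14285714² + 0.14285714² = 0.08163265 + 0.02040816 + 0.02040816 + 0.02040816 + 0.02040816 + 0.02040816 = 0.18367347.
So 1/D = 5.444444, i.e. 5.4444 to 4 decimal places.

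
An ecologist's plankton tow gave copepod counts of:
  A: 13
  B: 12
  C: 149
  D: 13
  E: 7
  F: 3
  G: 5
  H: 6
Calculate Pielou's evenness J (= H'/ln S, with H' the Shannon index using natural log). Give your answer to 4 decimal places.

0.5373

Total N = 13+12+149+13+7+3+5+6 = 208, so the proportions are 0.0625, 0.057692, 0.716346, 0.0625, 0.033654, 0.014423, 0.024038, 0.028846 (working shown to 6 dp, full precision carried).
H' = −Σ pᵢ ln pᵢ = −((-0.173287) + (-0.164575) + (-0.238967) + (-0.173287) + (-0.114141) + (-0.061138) + (-0.089618) + (-0.102282)) = 1.117295.
With S = 8 species, ln S = 2.079442, so J = 1.117295/2.079442 = 0.537305, i.e. 0.5373 to 4 decimal places.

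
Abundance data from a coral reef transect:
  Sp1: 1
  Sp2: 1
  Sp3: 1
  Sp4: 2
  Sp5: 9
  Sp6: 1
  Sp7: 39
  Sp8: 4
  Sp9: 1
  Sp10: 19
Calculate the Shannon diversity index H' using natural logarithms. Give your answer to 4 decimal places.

1.4653

Total N = 1+1+1+2+9+1+39+4+1+19 = 78, so the proportions are 0.012821, 0.012821, 0.012821, 0.025641, 0.115385, 0.012821, 0.5, 0.051282, 0.012821, 0.24359 (working shown to 6 dp, full precision carried).
Each pᵢ ln pᵢ term: 0.012821×(-4.356709)=-0.055855, 0.012821×(-4.356709)=-0.055855, 0.012821×(-4.356709)=-0.055855, 0.025641×(-3.663562)=-0.093937, 0.115385×(-2.159484)=-0.249171, 0.012821×(-4.356709)=-0.055855, 0.5×(-0.693147)=-0.346574, 0.051282×(-2.970414)=-0.152329, 0.012821×(-4.356709)=-0.055855, 0.24359×(-1.412270)=-0.344014.
Sum = -1.465302, so H' = 1.4653.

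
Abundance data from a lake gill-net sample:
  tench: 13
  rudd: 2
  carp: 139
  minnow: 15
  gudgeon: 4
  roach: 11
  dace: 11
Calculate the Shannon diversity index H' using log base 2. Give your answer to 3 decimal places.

1.544

Total N = 13+2+139+15+4+11+11 = 195, so the proportions are 0.06667, 0.01026, 0.71282, 0.07692, 0.02051, 0.05641, 0.05641 (working shown to 5 dp, full precision carried).
Each pᵢ log₂ pᵢ term: 0.06667×(-3.90689)=-0.26046, 0.01026×(-6.60733)=-0.06777, 0.71282×(-0.48839)=-0.34813, 0.07692×(-3.70044)=-0.28465, 0.02051×(-5.60733)=-0.11502, 0.05641×(-4.14790)=-0.23398, 0.05641×(-4.14790)=-0.23398.
Sum = -1.54400, so H' = 1.544.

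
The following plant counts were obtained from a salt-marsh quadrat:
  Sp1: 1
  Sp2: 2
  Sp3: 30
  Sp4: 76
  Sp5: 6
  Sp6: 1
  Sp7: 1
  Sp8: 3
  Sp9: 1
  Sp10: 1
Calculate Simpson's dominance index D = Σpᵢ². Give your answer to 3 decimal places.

Total N = 1+2+30+76+6+1+1+3+1+1 = 122, so the proportions are 0.0082, 0.01639, 0.2459, 0.62295, 0.04918, 0.0082, 0.0082, 0.02459, 0.0082, 0.0082 (working shown to 5 dp, full precision carried).
D = 0.0082² + 0.01639² + 0.2459² + 0.62295² + 0.04918² + 0.0082² + 0.0082² + 0.02459² + 0.0082² + 0.0082² = 0.00007 + 0.00027 + 0.06047 + 0.38807 + 0.00242 + 0.00007 + 0.00007 + 0.00060 + 0.00007 + 0.00007 = 0.45216.
To 3 decimal places, D = 0.452.

0.452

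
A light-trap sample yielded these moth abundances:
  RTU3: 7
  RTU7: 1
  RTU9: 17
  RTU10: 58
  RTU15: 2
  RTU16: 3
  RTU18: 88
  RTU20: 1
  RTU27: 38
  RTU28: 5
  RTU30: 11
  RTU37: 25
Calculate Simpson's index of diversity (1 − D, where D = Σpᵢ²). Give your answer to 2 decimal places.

0.79

Total N = 7+1+17+58+2+3+88+1+38+5+11+25 = 256, so the proportions are 0.0273, 0.0039, 0.0664, 0.2266, 0.0078, 0.0117, 0.3438, 0.0039, 0.1484, 0.0195, 0.043, 0.0977 (working shown to 4 dp, full precision carried).
D = 0.0273² + 0.0039² + 0.0664² + 0.2266² + 0.0078² + 0.0117² + 0.3438² + 0.0039² + 0.1484² + 0.0195² + 0.043² + 0.0977² = 0.0007 + 0.0000 + 0.0044 + 0.0513 + 0.0001 + 0.0001 + 0.1182 + 0.0000 + 0.0220 + 0.0004 + 0.0018 + 0.0095 = 0.2087.
So 1 − D = 0.7913, i.e. 0.79 to 2 decimal places.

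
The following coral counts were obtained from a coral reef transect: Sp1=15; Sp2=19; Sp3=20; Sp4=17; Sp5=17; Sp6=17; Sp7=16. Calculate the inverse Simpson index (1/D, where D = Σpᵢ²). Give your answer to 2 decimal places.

6.94

Total N = 15+19+20+17+17+17+16 = 121, so the proportions are 0.123967, 0.157025, 0.165289, 0.140496, 0.140496, 0.140496, 0.132231 (working shown to 6 dp, full precision carried).
D = 0.123967² + 0.157025² + 0.165289² + 0.140496² + 0.140496² + 0.140496² + 0.132231² = 0.015368 + 0.024657 + 0.027321 + 0.019739 + 0.019739 + 0.019739 + 0.017485 = 0.144048.
So 1/D = 6.9422, i.e. 6.94 to 2 decimal places.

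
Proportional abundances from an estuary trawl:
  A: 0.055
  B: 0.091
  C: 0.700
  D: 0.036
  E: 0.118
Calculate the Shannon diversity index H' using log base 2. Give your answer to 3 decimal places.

Each pᵢ log₂ pᵢ term (working shown to 5 dp, full precision carried): 0.055×(-4.18442)=-0.23014, 0.091×(-3.45799)=-0.31468, 0.7×(-0.51457)=-0.36020, 0.036×(-4.79586)=-0.17265, 0.118×(-3.08314)=-0.36381.
Sum = -1.44148, so H' = 1.441.

1.441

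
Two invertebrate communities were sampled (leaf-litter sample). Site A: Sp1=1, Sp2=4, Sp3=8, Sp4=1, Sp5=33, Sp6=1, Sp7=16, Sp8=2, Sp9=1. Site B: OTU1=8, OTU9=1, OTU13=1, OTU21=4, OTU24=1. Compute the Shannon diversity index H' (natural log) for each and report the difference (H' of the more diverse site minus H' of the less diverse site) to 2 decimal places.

Site A: N=67, proportions 0.01493, 0.0597, 0.1194, 0.01493, 0.49254, 0.01493, 0.23881, 0.02985, 0.01493, giving H' = 1.46868 (working shown to 5 dp, full precision carried).
Site B: N=15, proportions 0.53333, 0.06667, 0.06667, 0.26667, 0.06667, giving H' = 1.22934.
Difference = |1.46868 − 1.22934| = 0.23934, i.e. 0.24 to 2 decimal places.

0.24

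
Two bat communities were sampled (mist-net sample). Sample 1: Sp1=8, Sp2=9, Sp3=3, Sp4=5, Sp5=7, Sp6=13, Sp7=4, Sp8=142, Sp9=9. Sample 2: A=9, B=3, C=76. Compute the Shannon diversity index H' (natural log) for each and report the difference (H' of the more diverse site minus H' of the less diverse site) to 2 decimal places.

0.70

Sample 1: N=200, proportions 0.04, 0.045, 0.015, 0.025, 0.035, 0.065, 0.02, 0.71, 0.045, giving H' = 1.1795 (working shown to 4 dp, full precision carried).
Sample 2: N=88, proportions 0.1023, 0.0341, 0.8636, giving H' = 0.4750.
Difference = |1.1795 − 0.4750| = 0.7045, i.e. 0.70 to 2 decimal places.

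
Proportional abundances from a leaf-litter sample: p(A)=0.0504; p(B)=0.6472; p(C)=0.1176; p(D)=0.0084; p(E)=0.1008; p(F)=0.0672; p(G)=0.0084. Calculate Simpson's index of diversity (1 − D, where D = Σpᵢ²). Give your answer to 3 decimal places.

D = 0.0504² + 0.6472² + 0.1176² + 0.0084² + 0.1008² + 0.0672² + 0.0084² = 0.00254 + 0.41887 + 0.01383 + 0.00007 + 0.01016 + 0.00452 + 0.00007 = 0.45006 (working shown to 5 dp, full precision carried).
So 1 − D = 0.54994, i.e. 0.550 to 3 decimal places.

0.550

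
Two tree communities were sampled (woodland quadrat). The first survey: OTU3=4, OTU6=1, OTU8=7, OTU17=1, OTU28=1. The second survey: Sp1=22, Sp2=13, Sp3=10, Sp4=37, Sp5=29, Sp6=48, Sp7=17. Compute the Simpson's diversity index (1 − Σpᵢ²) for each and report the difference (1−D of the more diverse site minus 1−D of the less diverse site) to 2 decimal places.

The first survey: N=14, proportions 0.285714, 0.071429, 0.5, 0.071429, 0.071429, giving 1−D = 0.653061 (working shown to 6 dp, full precision carried).
The second survey: N=176, proportions 0.125, 0.073864, 0.056818, 0.210227, 0.164773, 0.272727, 0.096591, giving 1−D = 0.820635.
Difference = |0.653061 − 0.820635| = 0.167574, i.e. 0.17 to 2 decimal places.

0.17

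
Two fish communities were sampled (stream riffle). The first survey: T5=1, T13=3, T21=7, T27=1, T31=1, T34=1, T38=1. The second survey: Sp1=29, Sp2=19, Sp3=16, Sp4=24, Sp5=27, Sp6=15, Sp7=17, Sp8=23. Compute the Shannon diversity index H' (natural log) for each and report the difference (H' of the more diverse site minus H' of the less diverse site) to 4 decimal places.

0.4725

The first survey: N=15, proportions 0.06666667, 0.2, 0.46666667, 0.06666667, 0.06666667, 0.06666667, 0.06666667, giving H' = 1.58023634 (working shown to 8 dp, full precision carried).
The second survey: N=170, proportions 0.17058824, 0.11176471, 0.09411765, 0.14117647, 0.15882353, 0.08823529, 0.1, 0.13529412, giving H' = 2.05273977.
Difference = |1.58023634 − 2.05273977| = 0.47250343, i.e. 0.4725 to 4 decimal places.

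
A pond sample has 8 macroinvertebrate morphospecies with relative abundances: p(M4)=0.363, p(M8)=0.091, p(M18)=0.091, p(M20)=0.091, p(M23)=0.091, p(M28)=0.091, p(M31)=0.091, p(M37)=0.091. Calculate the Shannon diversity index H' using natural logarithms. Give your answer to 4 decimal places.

Each pᵢ ln pᵢ term (working shown to 6 dp, full precision carried): 0.363×(-1.013352)=-0.367847, 0.091×(-2.396896)=-0.218118, 0.091×(-2.396896)=-0.218118, 0.091×(-2.396896)=-0.218118, 0.091×(-2.396896)=-0.218118, 0.091×(-2.396896)=-0.218118, 0.091×(-2.396896)=-0.218118, 0.091×(-2.396896)=-0.218118.
Sum = -1.894670, so H' = 1.8947.

1.8947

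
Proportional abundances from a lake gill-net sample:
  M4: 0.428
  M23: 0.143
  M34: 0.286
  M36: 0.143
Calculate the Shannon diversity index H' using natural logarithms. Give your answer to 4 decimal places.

Each pᵢ ln pᵢ term (working shown to 6 dp, full precision carried): 0.428×(-0.848632)=-0.363215, 0.143×(-1.944911)=-0.278122, 0.286×(-1.251763)=-0.358004, 0.143×(-1.944911)=-0.278122.
Sum = -1.277463, so H' = 1.2775.

1.2775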